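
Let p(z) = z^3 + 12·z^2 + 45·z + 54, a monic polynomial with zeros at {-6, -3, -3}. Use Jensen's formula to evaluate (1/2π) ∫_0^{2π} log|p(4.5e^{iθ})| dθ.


Zeros: -6, -3, -3; r = 4.5.
Inside |z| < r: -3, -3. Outside (|z| ≥ r): -6.
p(0) = 54, so log|p(0)| = log(54) = 3.9890.
Apply Jensen: I(r) = log|p(0)| + Σ_k log(r/|z_k|), summed over zeros inside |z| < r.
  log(r/|z_k|) for z_k = -3: log(4.5/3) = 0.4055
  log(r/|z_k|) for z_k = -3: log(4.5/3) = 0.4055
  Outside zeros (-6) contribute nothing to the Jensen sum.
Sum over inside zeros: 0.8109.
I(r) = log|p(0)| + (inside sum) = 3.9890 + 0.8109 = 4.7999.
Note: since some zeros are outside |z| ≤ r, the simplified n·log(r) form does NOT apply — only the inside zeros contribute.

I(r) ≈ 4.7999.


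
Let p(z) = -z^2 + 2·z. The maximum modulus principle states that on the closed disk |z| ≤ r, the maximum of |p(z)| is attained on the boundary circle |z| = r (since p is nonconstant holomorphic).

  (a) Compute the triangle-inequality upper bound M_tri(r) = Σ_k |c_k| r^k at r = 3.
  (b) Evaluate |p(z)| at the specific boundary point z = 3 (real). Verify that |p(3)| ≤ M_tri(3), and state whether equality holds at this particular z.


Coefficients: c_0 = 0, c_1 = 2, c_2 = -1. Radius r = 3.
Part (a). Triangle bound: M_tri(r) = Σ_k |c_k| r^k
  = |0|·3^0 + |2|·3^1 + |-1|·3^2
  = 0 + 6 + 9 = 15.
This bounds M(r) := max_{|z|=r} |p(z)| from above; equality holds iff all terms c_k z^k can be made to align in phase at a single z on |z|=r.
Part (b). At z = 3 (real, on the circle |z| = r):
  p(3) = (0)·3^0 + (2)·3^1 + (-1)·3^2 = -3.
  |p(3)| = 3.
Check: |p(3)| = 3 ≤ 15 = M_tri(3). ✓ Equality does not hold at z = 3 (the coefficients have mixed signs, so the terms do not all align in phase there).

M_tri(3) = 15; |p(3)| = 3; equality at z=3: no.


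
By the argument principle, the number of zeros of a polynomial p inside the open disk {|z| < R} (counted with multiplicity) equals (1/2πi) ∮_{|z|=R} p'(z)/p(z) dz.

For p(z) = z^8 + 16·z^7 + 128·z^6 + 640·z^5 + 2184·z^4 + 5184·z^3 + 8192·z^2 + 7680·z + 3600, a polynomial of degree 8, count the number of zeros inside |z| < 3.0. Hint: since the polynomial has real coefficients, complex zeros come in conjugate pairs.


The zeros of p are: (-3 + 1i), (-3 - 1i), (-1 + 3i), (-1 - 3i), (-1 + 1i), (-1 - 1i), (-3 + 3i), (-3 - 3i).
Their magnitudes are: 3.162, 3.162, 3.162, 3.162, 1.414, 1.414, 4.243, 4.243.
Zeros with |z| < R = 3.0: (-1 + 1i), (-1 - 1i).
Count = 2.
By the argument principle, (1/2πi) ∮_{|z|=R} p'(z)/p(z) dz equals exactly this count.

Number of zeros inside |z| < 3.0: 2.


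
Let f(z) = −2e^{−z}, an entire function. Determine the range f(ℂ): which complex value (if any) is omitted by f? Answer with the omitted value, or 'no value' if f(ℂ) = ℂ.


Little Picard bounds the complement of f(ℂ) to at most one point.
e^{−z} is never zero on ℂ, so -2·e^{−z} takes every value in ℂ ∖ {0}. Adding 0 shifts the range to ℂ ∖ {0}. Thus f omits exactly the value 0.

Omitted value: 0.


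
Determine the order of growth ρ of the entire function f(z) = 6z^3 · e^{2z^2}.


M(r) = max_{|z|=r} |6|·|z|^3·|e^{2z^2}| = 6·r^3 · e^{2r^2} (the factors attain their maxima compatibly on |z|=r). Then log M(r) = log 6 + 3·log r + 2r^2, dominated by the last term, so log log M(r) ~ 2·log r. The polynomial factor 6z^3 contributes only a log r term and does not affect the order. ρ = 2.
Therefore ρ = 2.

Order ρ = 2.


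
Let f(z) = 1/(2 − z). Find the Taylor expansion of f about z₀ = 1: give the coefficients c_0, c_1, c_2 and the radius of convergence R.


Let w = z − z₀, so z = z₀ + w.
Then 2 − z = 2 − (z₀ + w) = (2 − z₀) − w = 1 − w.
f(z) = 1/(1 − w) = (1/(1)) · 1/(1 − w/(1)) = Σ_{n≥0} w^n / (1)^(n+1).
So c_n = 1/(1)^(n+1):
  c_0 = 1/(1)^1 = 1.
  c_1 = 1/(1)^2 = 1.
  c_2 = 1/(1)^3 = 1.
The series is valid for |w/d| < 1, i.e. |z − z₀| < |d|.
Radius of convergence: R = |2 − z₀| = |1| = 1 (distance from z₀ to the singularity z = 2).

c_0 = 1, c_1 = 1, c_2 = 1; R = 1.


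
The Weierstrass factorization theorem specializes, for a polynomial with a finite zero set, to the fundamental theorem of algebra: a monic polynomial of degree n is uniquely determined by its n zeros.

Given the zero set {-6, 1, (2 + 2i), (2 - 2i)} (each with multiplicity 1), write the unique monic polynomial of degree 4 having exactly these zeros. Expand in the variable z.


The polynomial is p(z) = ∏_{α ∈ S} (z − α), where S = {-6, 1, (2 + 2i), (2 - 2i)}.
Expanding the product yields: p(z) = z^4 + z^3 -18·z^2 + 64·z -48.
Note conjugate pairs combine to real quadratics: (z − (2+2i))(z − (2−2i)) = z² − 4z + 8.
The resulting polynomial has degree 4 and real coefficients as required.

p(z) = z^4 + z^3 -18·z^2 + 64·z -48.


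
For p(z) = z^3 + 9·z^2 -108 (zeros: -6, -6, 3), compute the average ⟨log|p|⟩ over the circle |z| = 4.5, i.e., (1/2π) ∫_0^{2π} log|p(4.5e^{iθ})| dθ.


Zeros: -6, -6, 3; r = 4.5.
Inside |z| < r: 3. Outside (|z| ≥ r): -6, -6.
p(0) = -108, so log|p(0)| = log(108) = 4.6821.
Apply Jensen: I(r) = log|p(0)| + Σ_k log(r/|z_k|), summed over zeros inside |z| < r.
  log(r/|z_k|) for z_k = 3: log(4.5/3) = 0.4055
  Outside zeros (-6, -6) contribute nothing to the Jensen sum.
Sum over inside zeros: 0.4055.
I(r) = log|p(0)| + (inside sum) = 4.6821 + 0.4055 = 5.0876.
Note: since some zeros are outside |z| ≤ r, the simplified n·log(r) form does NOT apply — only the inside zeros contribute.

I(r) ≈ 5.0876.


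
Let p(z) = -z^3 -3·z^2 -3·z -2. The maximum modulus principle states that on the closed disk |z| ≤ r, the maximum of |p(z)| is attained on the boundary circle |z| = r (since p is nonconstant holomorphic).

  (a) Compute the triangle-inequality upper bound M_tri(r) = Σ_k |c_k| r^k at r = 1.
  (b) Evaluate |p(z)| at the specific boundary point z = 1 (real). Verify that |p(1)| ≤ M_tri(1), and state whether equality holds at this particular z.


Coefficients: c_0 = -2, c_1 = -3, c_2 = -3, c_3 = -1. Radius r = 1.
Part (a). Triangle bound: M_tri(r) = Σ_k |c_k| r^k
  = |-2|·1^0 + |-3|·1^1 + |-3|·1^2 + |-1|·1^3
  = 2 + 3 + 3 + 1 = 9.
This bounds M(r) := max_{|z|=r} |p(z)| from above; equality holds iff all terms c_k z^k can be made to align in phase at a single z on |z|=r.
Part (b). At z = 1 (real, on the circle |z| = r):
  p(1) = (-2)·1^0 + (-3)·1^1 + (-3)·1^2 + (-1)·1^3 = -9.
  |p(1)| = 9.
Since all nonzero coefficients share the same sign, |p(1)| = 9 = M_tri(1); the triangle bound is attained at z = 1, so in fact M(r) = 9.

M_tri(1) = 9; |p(1)| = 9; equality at z=1: yes.


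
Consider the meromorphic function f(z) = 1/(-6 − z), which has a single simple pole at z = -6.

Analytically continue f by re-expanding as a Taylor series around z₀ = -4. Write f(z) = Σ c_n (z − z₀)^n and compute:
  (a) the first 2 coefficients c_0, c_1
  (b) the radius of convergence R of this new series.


Let w = z − z₀, so z = z₀ + w.
Then -6 − z = -6 − (z₀ + w) = (-6 − z₀) − w = -2 − w.
f(z) = 1/(-2 − w) = (1/(-2)) · 1/(1 − w/(-2)) = Σ_{n≥0} w^n / (-2)^(n+1).
So c_n = 1/(-2)^(n+1):
  c_0 = 1/(-2)^1 = -1/2.
  c_1 = 1/(-2)^2 = 1/4.
The series is valid for |w/d| < 1, i.e. |z − z₀| < |d|.
Radius of convergence: R = |-6 − z₀| = |-2| = 2 (distance from z₀ to the singularity z = -6).

c_0 = -1/2, c_1 = 1/4; R = 2.


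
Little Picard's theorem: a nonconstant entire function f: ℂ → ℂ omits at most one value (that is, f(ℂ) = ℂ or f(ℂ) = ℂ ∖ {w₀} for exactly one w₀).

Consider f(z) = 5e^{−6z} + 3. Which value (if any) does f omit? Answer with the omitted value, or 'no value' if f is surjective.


Little Picard bounds the complement of f(ℂ) to at most one point.
e^{−6z} is never zero on ℂ, so 5·e^{−6z} takes every value in ℂ ∖ {0}. Adding 3 shifts the range to ℂ ∖ {3}. Thus f omits exactly the value 3.

Omitted value: 3.


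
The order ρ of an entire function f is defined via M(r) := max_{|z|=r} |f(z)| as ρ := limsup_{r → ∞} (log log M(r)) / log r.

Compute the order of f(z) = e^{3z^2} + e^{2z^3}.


Each summand is entire of order 2 and 3 respectively (as in the single-exponential case). The order of a sum is at most the max of the orders, so ρ ≤ 3. For the lower bound: on |z|=r choose arg z so that 2z^3 is real positive; then |e^{2z^3}| = e^{2r^3} while |e^{3z^2}| ≤ e^{3r^2} = o(e^{2r^3}). So |f| ≥ e^{2r^3}(1 − o(1)) and ρ ≥ 3. Hence ρ = max(2, 3) = 3.
Therefore ρ = 3.

Order ρ = 3.


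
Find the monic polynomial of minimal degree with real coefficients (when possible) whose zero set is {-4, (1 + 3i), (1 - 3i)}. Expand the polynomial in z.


The polynomial is p(z) = ∏_{α ∈ S} (z − α), where S = {-4, (1 + 3i), (1 - 3i)}.
Expanding the product yields: p(z) = z^3 + 2·z^2 + 2·z + 40.
Note conjugate pairs combine to real quadratics: (z − (1+3i))(z − (1−3i)) = z² − 2z + 10.
The resulting polynomial has degree 3 and real coefficients as required.

p(z) = z^3 + 2·z^2 + 2·z + 40.


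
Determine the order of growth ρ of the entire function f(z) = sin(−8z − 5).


sin(w) is a linear combination of e^{iw} and e^{−iw} (or e^w, e^{−w} in the hyperbolic case), so |sin(w)| ≤ e^{|w|}. With w = −8z − 5, |w| ≤ 8|z| + 5 = 8r + 5 on |z| = r, giving M(r) ≤ e^{8r + 5}, so ρ ≤ 1. On a suitable ray (z = it for sin/cos; z = t for sinh/cosh, t real → ∞), |sin(−8z − 5)| grows like e^{8|t|}/2, so ρ ≥ 1. Hence ρ = 1.
Therefore ρ = 1.

Order ρ = 1.


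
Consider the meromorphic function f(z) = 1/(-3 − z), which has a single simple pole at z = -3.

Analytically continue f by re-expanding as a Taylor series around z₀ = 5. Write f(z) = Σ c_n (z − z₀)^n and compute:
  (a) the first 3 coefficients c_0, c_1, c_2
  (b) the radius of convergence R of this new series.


Let w = z − z₀, so z = z₀ + w.
Then -3 − z = -3 − (z₀ + w) = (-3 − z₀) − w = -8 − w.
f(z) = 1/(-8 − w) = (1/(-8)) · 1/(1 − w/(-8)) = Σ_{n≥0} w^n / (-8)^(n+1).
So c_n = 1/(-8)^(n+1):
  c_0 = 1/(-8)^1 = -1/8.
  c_1 = 1/(-8)^2 = 1/64.
  c_2 = 1/(-8)^3 = -1/512.
The series is valid for |w/d| < 1, i.e. |z − z₀| < |d|.
Radius of convergence: R = |-3 − z₀| = |-8| = 8 (distance from z₀ to the singularity z = -3).

c_0 = -1/8, c_1 = 1/64, c_2 = -1/512; R = 8.


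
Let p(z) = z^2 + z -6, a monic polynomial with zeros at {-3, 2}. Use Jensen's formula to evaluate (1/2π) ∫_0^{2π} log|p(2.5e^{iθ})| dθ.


Zeros: -3, 2; r = 2.5.
Inside |z| < r: 2. Outside (|z| ≥ r): -3.
p(0) = -6, so log|p(0)| = log(6) = 1.7918.
Apply Jensen: I(r) = log|p(0)| + Σ_k log(r/|z_k|), summed over zeros inside |z| < r.
  log(r/|z_k|) for z_k = 2: log(2.5/2) = 0.2231
  Outside zeros (-3) contribute nothing to the Jensen sum.
Sum over inside zeros: 0.2231.
I(r) = log|p(0)| + (inside sum) = 1.7918 + 0.2231 = 2.0149.
Note: since some zeros are outside |z| ≤ r, the simplified n·log(r) form does NOT apply — only the inside zeros contribute.

I(r) ≈ 2.0149.


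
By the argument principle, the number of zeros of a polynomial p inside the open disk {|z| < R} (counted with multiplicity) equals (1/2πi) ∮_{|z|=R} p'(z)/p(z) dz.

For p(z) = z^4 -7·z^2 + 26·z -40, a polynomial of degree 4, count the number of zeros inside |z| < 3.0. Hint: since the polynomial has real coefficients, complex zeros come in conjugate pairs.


The zeros of p are: (1 + 2i), (1 - 2i), 2, -4.
Their magnitudes are: 2.236, 2.236, 2, 4.
Zeros with |z| < R = 3.0: (1 + 2i), (1 - 2i), 2.
Count = 3.
By the argument principle, (1/2πi) ∮_{|z|=R} p'(z)/p(z) dz equals exactly this count.

Number of zeros inside |z| < 3.0: 3.


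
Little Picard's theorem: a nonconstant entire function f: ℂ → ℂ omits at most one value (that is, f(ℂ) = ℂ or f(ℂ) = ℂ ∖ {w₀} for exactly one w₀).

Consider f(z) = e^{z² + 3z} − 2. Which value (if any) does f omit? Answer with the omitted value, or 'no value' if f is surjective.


Little Picard bounds the complement of f(ℂ) to at most one point.
The exponent g(z) = z² + 3z is a nonconstant polynomial, hence surjective onto ℂ. So e^{g(z)} takes every value in {e^w : w ∈ ℂ} = ℂ ∖ {0}. Adding -2 shifts the range to ℂ ∖ {-2}. f omits exactly -2.

Omitted value: -2.


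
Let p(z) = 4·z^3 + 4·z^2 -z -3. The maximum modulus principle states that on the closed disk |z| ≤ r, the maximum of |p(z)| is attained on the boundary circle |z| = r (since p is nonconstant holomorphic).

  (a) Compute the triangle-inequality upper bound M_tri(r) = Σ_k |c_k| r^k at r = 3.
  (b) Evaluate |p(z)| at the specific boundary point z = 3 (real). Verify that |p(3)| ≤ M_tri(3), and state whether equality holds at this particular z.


Coefficients: c_0 = -3, c_1 = -1, c_2 = 4, c_3 = 4. Radius r = 3.
Part (a). Triangle bound: M_tri(r) = Σ_k |c_k| r^k
  = |-3|·3^0 + |-1|·3^1 + |4|·3^2 + |4|·3^3
  = 3 + 3 + 36 + 108 = 150.
This bounds M(r) := max_{|z|=r} |p(z)| from above; equality holds iff all terms c_k z^k can be made to align in phase at a single z on |z|=r.
Part (b). At z = 3 (real, on the circle |z| = r):
  p(3) = (-3)·3^0 + (-1)·3^1 + (4)·3^2 + (4)·3^3 = 138.
  |p(3)| = 138.
Check: |p(3)| = 138 ≤ 150 = M_tri(3). ✓ Equality does not hold at z = 3 (the coefficients have mixed signs, so the terms do not all align in phase there).

M_tri(3) = 150; |p(3)| = 138; equality at z=3: no.


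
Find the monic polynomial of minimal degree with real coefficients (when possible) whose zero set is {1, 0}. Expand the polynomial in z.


The polynomial is p(z) = ∏_{α ∈ S} (z − α), where S = {1, 0}.
Expanding the product yields: p(z) = z^2 -z.
The resulting polynomial has degree 2 and real coefficients as required.

p(z) = z^2 -z.


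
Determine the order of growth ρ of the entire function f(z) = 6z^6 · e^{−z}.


M(r) = max_{|z|=r} |6|·|z|^6·|e^{−z}| = 6·r^6 · e^{1r^1} (the factors attain their maxima compatibly on |z|=r). Then log M(r) = log 6 + 6·log r + 1r^1, dominated by the last term, so log log M(r) ~ 1·log r. The polynomial factor 6z^6 contributes only a log r term and does not affect the order. ρ = 1.
Therefore ρ = 1.

Order ρ = 1.


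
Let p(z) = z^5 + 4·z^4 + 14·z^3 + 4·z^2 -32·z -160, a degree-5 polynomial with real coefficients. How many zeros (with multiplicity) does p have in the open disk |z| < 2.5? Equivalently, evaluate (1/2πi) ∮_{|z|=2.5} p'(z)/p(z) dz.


The zeros of p are: 2, (-2 + 2i), (-2 - 2i), (-1 + 3i), (-1 - 3i).
Their magnitudes are: 2, 2.828, 2.828, 3.162, 3.162.
Zeros with |z| < R = 2.5: 2.
Count = 1.
By the argument principle, (1/2πi) ∮_{|z|=R} p'(z)/p(z) dz equals exactly this count.

Number of zeros inside |z| < 2.5: 1.


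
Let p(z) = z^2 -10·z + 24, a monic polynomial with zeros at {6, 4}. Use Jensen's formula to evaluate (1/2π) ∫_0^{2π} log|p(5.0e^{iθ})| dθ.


Zeros: 4, 6; r = 5.0.
Inside |z| < r: 4. Outside (|z| ≥ r): 6.
p(0) = 24, so log|p(0)| = log(24) = 3.1781.
Apply Jensen: I(r) = log|p(0)| + Σ_k log(r/|z_k|), summed over zeros inside |z| < r.
  log(r/|z_k|) for z_k = 4: log(5.0/4) = 0.2231
  Outside zeros (6) contribute nothing to the Jensen sum.
Sum over inside zeros: 0.2231.
I(r) = log|p(0)| + (inside sum) = 3.1781 + 0.2231 = 3.4012.
Note: since some zeros are outside |z| ≤ r, the simplified n·log(r) form does NOT apply — only the inside zeros contribute.

I(r) ≈ 3.4012.


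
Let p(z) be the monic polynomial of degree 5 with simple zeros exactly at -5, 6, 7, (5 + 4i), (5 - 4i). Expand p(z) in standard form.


The polynomial is p(z) = ∏_{α ∈ S} (z − α), where S = {-5, 6, 7, (5 + 4i), (5 - 4i)}.
Expanding the product yields: p(z) = z^5 -18·z^4 + 98·z^3 + 112·z^2 -3043·z + 8610.
Note conjugate pairs combine to real quadratics: (z − (5+4i))(z − (5−4i)) = z² − 10z + 41.
The resulting polynomial has degree 5 and real coefficients as required.

p(z) = z^5 -18·z^4 + 98·z^3 + 112·z^2 -3043·z + 8610.


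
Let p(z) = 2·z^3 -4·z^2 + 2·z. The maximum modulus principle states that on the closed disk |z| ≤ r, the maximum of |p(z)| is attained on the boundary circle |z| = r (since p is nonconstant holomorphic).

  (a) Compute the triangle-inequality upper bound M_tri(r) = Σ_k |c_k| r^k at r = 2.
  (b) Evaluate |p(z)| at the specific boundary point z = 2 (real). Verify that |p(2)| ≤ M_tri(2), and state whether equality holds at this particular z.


Coefficients: c_0 = 0, c_1 = 2, c_2 = -4, c_3 = 2. Radius r = 2.
Part (a). Triangle bound: M_tri(r) = Σ_k |c_k| r^k
  = |0|·2^0 + |2|·2^1 + |-4|·2^2 + |2|·2^3
  = 0 + 4 + 16 + 16 = 36.
This bounds M(r) := max_{|z|=r} |p(z)| from above; equality holds iff all terms c_k z^k can be made to align in phase at a single z on |z|=r.
Part (b). At z = 2 (real, on the circle |z| = r):
  p(2) = (0)·2^0 + (2)·2^1 + (-4)·2^2 + (2)·2^3 = 4.
  |p(2)| = 4.
Check: |p(2)| = 4 ≤ 36 = M_tri(2). ✓ Equality does not hold at z = 2 (the coefficients have mixed signs, so the terms do not all align in phase there).

M_tri(2) = 36; |p(2)| = 4; equality at z=2: no.


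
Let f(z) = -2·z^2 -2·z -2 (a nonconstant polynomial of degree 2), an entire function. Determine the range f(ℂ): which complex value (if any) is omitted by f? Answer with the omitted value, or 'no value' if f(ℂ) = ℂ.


Little Picard bounds the complement of f(ℂ) to at most one point.
For every w ∈ ℂ, the equation p(z) − w = 0 is a nonconstant polynomial in z and hence has at least one root by the fundamental theorem of algebra. So p is surjective onto ℂ, omitting no value.

Omitted value: no value.


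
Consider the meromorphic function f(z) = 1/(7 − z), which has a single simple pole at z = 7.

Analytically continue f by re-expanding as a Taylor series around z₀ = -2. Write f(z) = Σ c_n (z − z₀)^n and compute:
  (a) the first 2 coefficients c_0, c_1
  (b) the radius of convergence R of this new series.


Let w = z − z₀, so z = z₀ + w.
Then 7 − z = 7 − (z₀ + w) = (7 − z₀) − w = 9 − w.
f(z) = 1/(9 − w) = (1/(9)) · 1/(1 − w/(9)) = Σ_{n≥0} w^n / (9)^(n+1).
So c_n = 1/(9)^(n+1):
  c_0 = 1/(9)^1 = 1/9.
  c_1 = 1/(9)^2 = 1/81.
The series is valid for |w/d| < 1, i.e. |z − z₀| < |d|.
Radius of convergence: R = |7 − z₀| = |9| = 9 (distance from z₀ to the singularity z = 7).

c_0 = 1/9, c_1 = 1/81; R = 9.


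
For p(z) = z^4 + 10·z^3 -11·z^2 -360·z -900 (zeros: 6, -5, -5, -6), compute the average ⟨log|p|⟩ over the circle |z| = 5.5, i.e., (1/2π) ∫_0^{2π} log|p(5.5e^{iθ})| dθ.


Zeros: -6, -5, -5, 6; r = 5.5.
Inside |z| < r: -5, -5. Outside (|z| ≥ r): -6, 6.
p(0) = -900, so log|p(0)| = log(900) = 6.8024.
Apply Jensen: I(r) = log|p(0)| + Σ_k log(r/|z_k|), summed over zeros inside |z| < r.
  log(r/|z_k|) for z_k = -5: log(5.5/5) = 0.0953
  log(r/|z_k|) for z_k = -5: log(5.5/5) = 0.0953
  Outside zeros (-6, 6) contribute nothing to the Jensen sum.
Sum over inside zeros: 0.1906.
I(r) = log|p(0)| + (inside sum) = 6.8024 + 0.1906 = 6.9930.
Note: since some zeros are outside |z| ≤ r, the simplified n·log(r) form does NOT apply — only the inside zeros contribute.

I(r) ≈ 6.9930.


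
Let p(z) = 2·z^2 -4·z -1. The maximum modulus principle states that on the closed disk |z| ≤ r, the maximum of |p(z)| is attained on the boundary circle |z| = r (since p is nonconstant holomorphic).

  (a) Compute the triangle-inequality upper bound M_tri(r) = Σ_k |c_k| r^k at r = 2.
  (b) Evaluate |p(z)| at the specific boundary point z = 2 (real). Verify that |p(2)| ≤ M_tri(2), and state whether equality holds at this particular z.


Coefficients: c_0 = -1, c_1 = -4, c_2 = 2. Radius r = 2.
Part (a). Triangle bound: M_tri(r) = Σ_k |c_k| r^k
  = |-1|·2^0 + |-4|·2^1 + |2|·2^2
  = 1 + 8 + 8 = 17.
This bounds M(r) := max_{|z|=r} |p(z)| from above; equality holds iff all terms c_k z^k can be made to align in phase at a single z on |z|=r.
Part (b). At z = 2 (real, on the circle |z| = r):
  p(2) = (-1)·2^0 + (-4)·2^1 + (2)·2^2 = -1.
  |p(2)| = 1.
Check: |p(2)| = 1 ≤ 17 = M_tri(2). ✓ Equality does not hold at z = 2 (the coefficients have mixed signs, so the terms do not all align in phase there).

M_tri(2) = 17; |p(2)| = 1; equality at z=2: no.


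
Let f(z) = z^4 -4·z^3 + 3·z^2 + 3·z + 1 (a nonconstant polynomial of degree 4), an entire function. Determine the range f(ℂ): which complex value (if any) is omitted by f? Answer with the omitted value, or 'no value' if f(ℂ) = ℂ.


Little Picard bounds the complement of f(ℂ) to at most one point.
For every w ∈ ℂ, the equation p(z) − w = 0 is a nonconstant polynomial in z and hence has at least one root by the fundamental theorem of algebra. So p is surjective onto ℂ, omitting no value.

Omitted value: no value.


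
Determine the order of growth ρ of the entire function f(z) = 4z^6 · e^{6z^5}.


M(r) = max_{|z|=r} |4|·|z|^6·|e^{6z^5}| = 4·r^6 · e^{6r^5} (the factors attain their maxima compatibly on |z|=r). Then log M(r) = log 4 + 6·log r + 6r^5, dominated by the last term, so log log M(r) ~ 5·log r. The polynomial factor 4z^6 contributes only a log r term and does not affect the order. ρ = 5.
Therefore ρ = 5.

Order ρ = 5.


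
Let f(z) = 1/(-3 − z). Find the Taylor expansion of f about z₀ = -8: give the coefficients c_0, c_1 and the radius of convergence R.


Let w = z − z₀, so z = z₀ + w.
Then -3 − z = -3 − (z₀ + w) = (-3 − z₀) − w = 5 − w.
f(z) = 1/(5 − w) = (1/(5)) · 1/(1 − w/(5)) = Σ_{n≥0} w^n / (5)^(n+1).
So c_n = 1/(5)^(n+1):
  c_0 = 1/(5)^1 = 1/5.
  c_1 = 1/(5)^2 = 1/25.
The series is valid for |w/d| < 1, i.e. |z − z₀| < |d|.
Radius of convergence: R = |-3 − z₀| = |5| = 5 (distance from z₀ to the singularity z = -3).

c_0 = 1/5, c_1 = 1/25; R = 5.


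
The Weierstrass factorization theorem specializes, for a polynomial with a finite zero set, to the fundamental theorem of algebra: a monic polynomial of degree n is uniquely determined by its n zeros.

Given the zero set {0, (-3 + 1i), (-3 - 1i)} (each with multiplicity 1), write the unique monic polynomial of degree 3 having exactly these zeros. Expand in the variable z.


The polynomial is p(z) = ∏_{α ∈ S} (z − α), where S = {0, (-3 + 1i), (-3 - 1i)}.
Expanding the product yields: p(z) = z^3 + 6·z^2 + 10·z.
Note conjugate pairs combine to real quadratics: (z − (-3+1i))(z − (-3−1i)) = z² + 6z + 10.
The resulting polynomial has degree 3 and real coefficients as required.

p(z) = z^3 + 6·z^2 + 10·z.


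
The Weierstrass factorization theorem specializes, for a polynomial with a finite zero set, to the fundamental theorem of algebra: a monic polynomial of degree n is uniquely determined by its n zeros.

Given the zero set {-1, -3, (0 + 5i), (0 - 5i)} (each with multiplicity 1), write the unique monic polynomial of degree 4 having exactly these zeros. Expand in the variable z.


The polynomial is p(z) = ∏_{α ∈ S} (z − α), where S = {-1, -3, (0 + 5i), (0 - 5i)}.
Expanding the product yields: p(z) = z^4 + 4·z^3 + 28·z^2 + 100·z + 75.
Note conjugate pairs combine to real quadratics: (z − (0+5i))(z − (0−5i)) = z² + 25.
The resulting polynomial has degree 4 and real coefficients as required.

p(z) = z^4 + 4·z^3 + 28·z^2 + 100·z + 75.


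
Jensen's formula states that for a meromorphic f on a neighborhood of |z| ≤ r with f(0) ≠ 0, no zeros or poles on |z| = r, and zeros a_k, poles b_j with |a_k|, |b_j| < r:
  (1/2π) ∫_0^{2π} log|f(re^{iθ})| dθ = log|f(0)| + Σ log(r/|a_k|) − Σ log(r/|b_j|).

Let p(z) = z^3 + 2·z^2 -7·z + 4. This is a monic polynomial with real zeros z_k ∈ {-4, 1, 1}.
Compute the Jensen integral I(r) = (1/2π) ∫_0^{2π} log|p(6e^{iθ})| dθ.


Zeros: -4, 1, 1; r = 6.
Inside |z| < r: -4, 1, 1. Outside (|z| ≥ r): ∅.
p(0) = 4, so log|p(0)| = log(4) = 1.3863.
Apply Jensen: I(r) = log|p(0)| + Σ_k log(r/|z_k|), summed over zeros inside |z| < r.
  log(r/|z_k|) for z_k = -4: log(6/4) = 0.4055
  log(r/|z_k|) for z_k = 1: log(6/1) = 1.7918
  log(r/|z_k|) for z_k = 1: log(6/1) = 1.7918
Sum over inside zeros: 3.9890.
I(r) = log|p(0)| + (inside sum) = 1.3863 + 3.9890 = 5.3753.
Closed form (all zeros inside, monic): I(r) = n·log(r) = 3·log(6) = 5.3753. ✓

I(r) ≈ 5.3753.


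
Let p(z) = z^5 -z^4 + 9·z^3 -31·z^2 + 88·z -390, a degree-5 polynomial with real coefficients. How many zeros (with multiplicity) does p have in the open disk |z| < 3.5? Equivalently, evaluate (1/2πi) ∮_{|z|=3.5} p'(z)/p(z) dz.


The zeros of p are: (-2 + 3i), (-2 - 3i), (1 + 3i), (1 - 3i), 3.
Their magnitudes are: 3.606, 3.606, 3.162, 3.162, 3.
Zeros with |z| < R = 3.5: (1 + 3i), (1 - 3i), 3.
Count = 3.
By the argument principle, (1/2πi) ∮_{|z|=R} p'(z)/p(z) dz equals exactly this count.

Number of zeros inside |z| < 3.5: 3.


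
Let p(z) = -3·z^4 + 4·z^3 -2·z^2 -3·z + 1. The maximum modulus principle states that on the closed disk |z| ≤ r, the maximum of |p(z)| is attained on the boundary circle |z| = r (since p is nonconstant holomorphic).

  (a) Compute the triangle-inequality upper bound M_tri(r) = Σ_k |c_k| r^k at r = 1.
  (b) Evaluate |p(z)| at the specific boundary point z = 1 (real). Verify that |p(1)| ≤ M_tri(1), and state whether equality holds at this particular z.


Coefficients: c_0 = 1, c_1 = -3, c_2 = -2, c_3 = 4, c_4 = -3. Radius r = 1.
Part (a). Triangle bound: M_tri(r) = Σ_k |c_k| r^k
  = |1|·1^0 + |-3|·1^1 + |-2|·1^2 + |4|·1^3 + |-3|·1^4
  = 1 + 3 + 2 + 4 + 3 = 13.
This bounds M(r) := max_{|z|=r} |p(z)| from above; equality holds iff all terms c_k z^k can be made to align in phase at a single z on |z|=r.
Part (b). At z = 1 (real, on the circle |z| = r):
  p(1) = (1)·1^0 + (-3)·1^1 + (-2)·1^2 + (4)·1^3 + (-3)·1^4 = -3.
  |p(1)| = 3.
Check: |p(1)| = 3 ≤ 13 = M_tri(1). ✓ Equality does not hold at z = 1 (the coefficients have mixed signs, so the terms do not all align in phase there).

M_tri(1) = 13; |p(1)| = 3; equality at z=1: no.


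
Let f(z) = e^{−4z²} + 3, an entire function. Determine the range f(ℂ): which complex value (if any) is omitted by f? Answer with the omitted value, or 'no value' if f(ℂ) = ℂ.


Little Picard bounds the complement of f(ℂ) to at most one point.
The exponent g(z) = −4z² is a nonconstant polynomial, hence surjective onto ℂ. So e^{g(z)} takes every value in {e^w : w ∈ ℂ} = ℂ ∖ {0}. Adding 3 shifts the range to ℂ ∖ {3}. f omits exactly 3.

Omitted value: 3.


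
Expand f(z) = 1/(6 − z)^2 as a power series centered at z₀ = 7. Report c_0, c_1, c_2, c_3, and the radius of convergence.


Let w = z − z₀, so z = z₀ + w.
Then 6 − z = 6 − (z₀ + w) = (6 − z₀) − w = -1 − w.
f(z) = 1/(-1 − w)^2 = (1/(-1)^2) · (1 − w/(-1))^{−2}.
By the binomial series (1−u)^{−2} = Σ_{n≥0} C(n+1, 1) u^n for |u|<1, with u = w/(-1):
  c_n = C(n+1, 1) / (-1)^(n+2).
  c_0 = 1/(-1)^2 = 1.
  c_1 = 2/(-1)^3 = -2.
  c_2 = 3/(-1)^4 = 3.
  c_3 = 4/(-1)^5 = -4.
The series is valid for |w/d| < 1, i.e. |z − z₀| < |d|.
Radius of convergence: R = |6 − z₀| = |-1| = 1 (distance from z₀ to the singularity z = 6).

c_0 = 1, c_1 = -2, c_2 = 3, c_3 = -4; R = 1.


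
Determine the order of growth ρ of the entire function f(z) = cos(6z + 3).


cos(w) is a linear combination of e^{iw} and e^{−iw} (or e^w, e^{−w} in the hyperbolic case), so |cos(w)| ≤ e^{|w|}. With w = 6z + 3, |w| ≤ 6|z| + 3 = 6r + 3 on |z| = r, giving M(r) ≤ e^{6r + 3}, so ρ ≤ 1. On a suitable ray (z = it for sin/cos; z = t for sinh/cosh, t real → ∞), |cos(6z + 3)| grows like e^{6|t|}/2, so ρ ≥ 1. Hence ρ = 1.
Therefore ρ = 1.

Order ρ = 1.


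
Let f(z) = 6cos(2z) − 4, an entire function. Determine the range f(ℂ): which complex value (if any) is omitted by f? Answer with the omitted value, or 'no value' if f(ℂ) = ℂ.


Little Picard bounds the complement of f(ℂ) to at most one point.
cos is entire and surjective onto ℂ: for every w ∈ ℂ, cos(ζ) = w has a solution ζ ∈ ℂ (e.g., via the complex inverse arccos). With ζ = 2z this gives z = ζ/(2). Then 6·cos(2z) takes every value in 6·ℂ = ℂ, and adding -4 is a bijection of ℂ. So f is surjective and omits no value. (Note: only on the real line is cos bounded by [−1, 1].)

Omitted value: no value.


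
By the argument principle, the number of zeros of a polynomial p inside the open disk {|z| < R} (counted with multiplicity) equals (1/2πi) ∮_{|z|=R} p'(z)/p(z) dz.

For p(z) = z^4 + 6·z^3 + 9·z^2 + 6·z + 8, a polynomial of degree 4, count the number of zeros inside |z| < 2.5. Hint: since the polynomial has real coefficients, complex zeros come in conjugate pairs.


The zeros of p are: -2, (0 + 1i), (0 - 1i), -4.
Their magnitudes are: 2, 1, 1, 4.
Zeros with |z| < R = 2.5: -2, (0 + 1i), (0 - 1i).
Count = 3.
By the argument principle, (1/2πi) ∮_{|z|=R} p'(z)/p(z) dz equals exactly this count.

Number of zeros inside |z| < 2.5: 3.


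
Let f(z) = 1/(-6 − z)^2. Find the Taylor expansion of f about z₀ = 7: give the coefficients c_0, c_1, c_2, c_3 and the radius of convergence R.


Let w = z − z₀, so z = z₀ + w.
Then -6 − z = -6 − (z₀ + w) = (-6 − z₀) − w = -13 − w.
f(z) = 1/(-13 − w)^2 = (1/(-13)^2) · (1 − w/(-13))^{−2}.
By the binomial series (1−u)^{−2} = Σ_{n≥0} C(n+1, 1) u^n for |u|<1, with u = w/(-13):
  c_n = C(n+1, 1) / (-13)^(n+2).
  c_0 = 1/(-13)^2 = 1/169.
  c_1 = 2/(-13)^3 = -2/2197.
  c_2 = 3/(-13)^4 = 3/28561.
  c_3 = 4/(-13)^5 = -4/371293.
The series is valid for |w/d| < 1, i.e. |z − z₀| < |d|.
Radius of convergence: R = |-6 − z₀| = |-13| = 13 (distance from z₀ to the singularity z = -6).

c_0 = 1/169, c_1 = -2/2197, c_2 = 3/28561, c_3 = -4/371293; R = 13.


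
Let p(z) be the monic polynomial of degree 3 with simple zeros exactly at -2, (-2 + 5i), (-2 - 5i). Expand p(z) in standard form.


The polynomial is p(z) = ∏_{α ∈ S} (z − α), where S = {-2, (-2 + 5i), (-2 - 5i)}.
Expanding the product yields: p(z) = z^3 + 6·z^2 + 37·z + 58.
Note conjugate pairs combine to real quadratics: (z − (-2+5i))(z − (-2−5i)) = z² + 4z + 29.
The resulting polynomial has degree 3 and real coefficients as required.

p(z) = z^3 + 6·z^2 + 37·z + 58.


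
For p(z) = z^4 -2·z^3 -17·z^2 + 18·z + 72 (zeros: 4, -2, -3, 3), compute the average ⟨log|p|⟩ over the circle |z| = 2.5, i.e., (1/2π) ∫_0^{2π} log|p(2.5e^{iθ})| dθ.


Zeros: -3, -2, 3, 4; r = 2.5.
Inside |z| < r: -2. Outside (|z| ≥ r): -3, 3, 4.
p(0) = 72, so log|p(0)| = log(72) = 4.2767.
Apply Jensen: I(r) = log|p(0)| + Σ_k log(r/|z_k|), summed over zeros inside |z| < r.
  log(r/|z_k|) for z_k = -2: log(2.5/2) = 0.2231
  Outside zeros (-3, 3, 4) contribute nothing to the Jensen sum.
Sum over inside zeros: 0.2231.
I(r) = log|p(0)| + (inside sum) = 4.2767 + 0.2231 = 4.4998.
Note: since some zeros are outside |z| ≤ r, the simplified n·log(r) form does NOT apply — only the inside zeros contribute.

I(r) ≈ 4.4998.


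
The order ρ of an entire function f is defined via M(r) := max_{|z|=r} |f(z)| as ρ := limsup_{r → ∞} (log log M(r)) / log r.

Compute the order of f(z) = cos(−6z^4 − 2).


Write cos(w) = (e^{iw} ± e^{−iw})/(2 or 2i), so |cos(w)| ≤ e^{|w|}. With w = −6z^4 − 2, |w| ≤ 6r^4 + 2 on |z|=r, giving M(r) ≤ e^{6r^4 + 2} and ρ ≤ 4. For the lower bound, choose z on |z|=r with -6z^4 purely imaginary of modulus 6r^4; then |cos(−6z^4 − 2)| grows like e^{6r^4}/2, so ρ ≥ 4. Hence ρ = 4.
Therefore ρ = 4.

Order ρ = 4.


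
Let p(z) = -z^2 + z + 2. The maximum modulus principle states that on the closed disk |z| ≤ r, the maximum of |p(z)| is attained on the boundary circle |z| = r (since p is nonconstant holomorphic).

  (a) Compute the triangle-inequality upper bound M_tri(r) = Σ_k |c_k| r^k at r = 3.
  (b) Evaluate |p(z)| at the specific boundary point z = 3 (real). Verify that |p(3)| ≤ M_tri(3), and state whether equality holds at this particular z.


Coefficients: c_0 = 2, c_1 = 1, c_2 = -1. Radius r = 3.
Part (a). Triangle bound: M_tri(r) = Σ_k |c_k| r^k
  = |2|·3^0 + |1|·3^1 + |-1|·3^2
  = 2 + 3 + 9 = 14.
This bounds M(r) := max_{|z|=r} |p(z)| from above; equality holds iff all terms c_k z^k can be made to align in phase at a single z on |z|=r.
Part (b). At z = 3 (real, on the circle |z| = r):
  p(3) = (2)·3^0 + (1)·3^1 + (-1)·3^2 = -4.
  |p(3)| = 4.
Check: |p(3)| = 4 ≤ 14 = M_tri(3). ✓ Equality does not hold at z = 3 (the coefficients have mixed signs, so the terms do not all align in phase there).

M_tri(3) = 14; |p(3)| = 4; equality at z=3: no.


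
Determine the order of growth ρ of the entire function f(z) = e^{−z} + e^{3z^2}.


Each summand is entire of order 1 and 2 respectively (as in the single-exponential case). The order of a sum is at most the max of the orders, so ρ ≤ 2. For the lower bound: on |z|=r choose arg z so that 3z^2 is real positive; then |e^{3z^2}| = e^{3r^2} while |e^{-1z}| ≤ e^{1r^1} = o(e^{3r^2}). So |f| ≥ e^{3r^2}(1 − o(1)) and ρ ≥ 2. Hence ρ = max(1, 2) = 2.
Therefore ρ = 2.

Order ρ = 2.


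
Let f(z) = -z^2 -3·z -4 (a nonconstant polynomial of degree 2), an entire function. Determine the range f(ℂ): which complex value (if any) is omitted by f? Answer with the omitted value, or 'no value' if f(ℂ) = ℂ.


Little Picard bounds the complement of f(ℂ) to at most one point.
For every w ∈ ℂ, the equation p(z) − w = 0 is a nonconstant polynomial in z and hence has at least one root by the fundamental theorem of algebra. So p is surjective onto ℂ, omitting no value.

Omitted value: no value.


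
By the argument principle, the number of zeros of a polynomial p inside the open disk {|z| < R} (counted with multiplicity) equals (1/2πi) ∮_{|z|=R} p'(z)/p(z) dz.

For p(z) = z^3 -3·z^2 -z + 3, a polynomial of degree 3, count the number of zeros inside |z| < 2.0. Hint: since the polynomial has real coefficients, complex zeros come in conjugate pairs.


The zeros of p are: -1, 1, 3.
Their magnitudes are: 1, 1, 3.
Zeros with |z| < R = 2.0: -1, 1.
Count = 2.
By the argument principle, (1/2πi) ∮_{|z|=R} p'(z)/p(z) dz equals exactly this count.

Number of zeros inside |z| < 2.0: 2.


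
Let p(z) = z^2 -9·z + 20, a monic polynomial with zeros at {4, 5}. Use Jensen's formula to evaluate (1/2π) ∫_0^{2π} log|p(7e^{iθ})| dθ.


Zeros: 4, 5; r = 7.
Inside |z| < r: 4, 5. Outside (|z| ≥ r): ∅.
p(0) = 20, so log|p(0)| = log(20) = 2.9957.
Apply Jensen: I(r) = log|p(0)| + Σ_k log(r/|z_k|), summed over zeros inside |z| < r.
  log(r/|z_k|) for z_k = 4: log(7/4) = 0.5596
  log(r/|z_k|) for z_k = 5: log(7/5) = 0.3365
Sum over inside zeros: 0.8961.
I(r) = log|p(0)| + (inside sum) = 2.9957 + 0.8961 = 3.8918.
Closed form (all zeros inside, monic): I(r) = n·log(r) = 2·log(7) = 3.8918. ✓

I(r) ≈ 3.8918.


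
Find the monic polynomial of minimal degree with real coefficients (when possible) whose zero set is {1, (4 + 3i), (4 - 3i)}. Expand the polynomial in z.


The polynomial is p(z) = ∏_{α ∈ S} (z − α), where S = {1, (4 + 3i), (4 - 3i)}.
Expanding the product yields: p(z) = z^3 -9·z^2 + 33·z -25.
Note conjugate pairs combine to real quadratics: (z − (4+3i))(z − (4−3i)) = z² − 8z + 25.
The resulting polynomial has degree 3 and real coefficients as required.

p(z) = z^3 -9·z^2 + 33·z -25.


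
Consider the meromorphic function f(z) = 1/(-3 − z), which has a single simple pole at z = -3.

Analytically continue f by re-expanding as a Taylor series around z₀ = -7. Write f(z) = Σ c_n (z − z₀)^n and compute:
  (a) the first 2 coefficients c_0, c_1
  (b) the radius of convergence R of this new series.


Let w = z − z₀, so z = z₀ + w.
Then -3 − z = -3 − (z₀ + w) = (-3 − z₀) − w = 4 − w.
f(z) = 1/(4 − w) = (1/(4)) · 1/(1 − w/(4)) = Σ_{n≥0} w^n / (4)^(n+1).
So c_n = 1/(4)^(n+1):
  c_0 = 1/(4)^1 = 1/4.
  c_1 = 1/(4)^2 = 1/16.
The series is valid for |w/d| < 1, i.e. |z − z₀| < |d|.
Radius of convergence: R = |-3 − z₀| = |4| = 4 (distance from z₀ to the singularity z = -3).

c_0 = 1/4, c_1 = 1/16; R = 4.


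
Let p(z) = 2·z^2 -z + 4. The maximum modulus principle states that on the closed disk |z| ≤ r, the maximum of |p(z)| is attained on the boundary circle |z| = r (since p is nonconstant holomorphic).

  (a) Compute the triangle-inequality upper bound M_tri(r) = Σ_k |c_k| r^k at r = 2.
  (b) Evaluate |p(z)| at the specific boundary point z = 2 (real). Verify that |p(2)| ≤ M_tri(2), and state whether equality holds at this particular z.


Coefficients: c_0 = 4, c_1 = -1, c_2 = 2. Radius r = 2.
Part (a). Triangle bound: M_tri(r) = Σ_k |c_k| r^k
  = |4|·2^0 + |-1|·2^1 + |2|·2^2
  = 4 + 2 + 8 = 14.
This bounds M(r) := max_{|z|=r} |p(z)| from above; equality holds iff all terms c_k z^k can be made to align in phase at a single z on |z|=r.
Part (b). At z = 2 (real, on the circle |z| = r):
  p(2) = (4)·2^0 + (-1)·2^1 + (2)·2^2 = 10.
  |p(2)| = 10.
Check: |p(2)| = 10 ≤ 14 = M_tri(2). ✓ Equality does not hold at z = 2 (the coefficients have mixed signs, so the terms do not all align in phase there).

M_tri(2) = 14; |p(2)| = 10; equality at z=2: no.


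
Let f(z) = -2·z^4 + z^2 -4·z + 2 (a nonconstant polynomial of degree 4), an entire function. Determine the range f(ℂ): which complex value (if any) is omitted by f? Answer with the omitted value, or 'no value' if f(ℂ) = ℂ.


Little Picard bounds the complement of f(ℂ) to at most one point.
For every w ∈ ℂ, the equation p(z) − w = 0 is a nonconstant polynomial in z and hence has at least one root by the fundamental theorem of algebra. So p is surjective onto ℂ, omitting no value.

Omitted value: no value.


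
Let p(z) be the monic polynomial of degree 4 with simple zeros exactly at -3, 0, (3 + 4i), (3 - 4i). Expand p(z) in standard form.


The polynomial is p(z) = ∏_{α ∈ S} (z − α), where S = {-3, 0, (3 + 4i), (3 - 4i)}.
Expanding the product yields: p(z) = z^4 -3·z^3 + 7·z^2 + 75·z.
Note conjugate pairs combine to real quadratics: (z − (3+4i))(z − (3−4i)) = z² − 6z + 25.
The resulting polynomial has degree 4 and real coefficients as required.

p(z) = z^4 -3·z^3 + 7·z^2 + 75·z.


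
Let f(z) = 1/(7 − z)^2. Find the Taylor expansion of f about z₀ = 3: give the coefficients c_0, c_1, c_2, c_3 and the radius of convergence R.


Let w = z − z₀, so z = z₀ + w.
Then 7 − z = 7 − (z₀ + w) = (7 − z₀) − w = 4 − w.
f(z) = 1/(4 − w)^2 = (1/(4)^2) · (1 − w/(4))^{−2}.
By the binomial series (1−u)^{−2} = Σ_{n≥0} C(n+1, 1) u^n for |u|<1, with u = w/(4):
  c_n = C(n+1, 1) / (4)^(n+2).
  c_0 = 1/(4)^2 = 1/16.
  c_1 = 2/(4)^3 = 1/32.
  c_2 = 3/(4)^4 = 3/256.
  c_3 = 4/(4)^5 = 1/256.
The series is valid for |w/d| < 1, i.e. |z − z₀| < |d|.
Radius of convergence: R = |7 − z₀| = |4| = 4 (distance from z₀ to the singularity z = 7).

c_0 = 1/16, c_1 = 1/32, c_2 = 3/256, c_3 = 1/256; R = 4.


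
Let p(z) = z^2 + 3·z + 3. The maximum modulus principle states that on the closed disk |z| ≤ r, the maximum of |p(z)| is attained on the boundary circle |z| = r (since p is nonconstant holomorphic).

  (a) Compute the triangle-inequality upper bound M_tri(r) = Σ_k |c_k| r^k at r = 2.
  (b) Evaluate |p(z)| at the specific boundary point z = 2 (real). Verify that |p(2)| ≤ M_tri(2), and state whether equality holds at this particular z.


Coefficients: c_0 = 3, c_1 = 3, c_2 = 1. Radius r = 2.
Part (a). Triangle bound: M_tri(r) = Σ_k |c_k| r^k
  = |3|·2^0 + |3|·2^1 + |1|·2^2
  = 3 + 6 + 4 = 13.
This bounds M(r) := max_{|z|=r} |p(z)| from above; equality holds iff all terms c_k z^k can be made to align in phase at a single z on |z|=r.
Part (b). At z = 2 (real, on the circle |z| = r):
  p(2) = (3)·2^0 + (3)·2^1 + (1)·2^2 = 13.
  |p(2)| = 13.
Since all nonzero coefficients share the same sign, |p(2)| = 13 = M_tri(2); the triangle bound is attained at z = 2, so in fact M(r) = 13.

M_tri(2) = 13; |p(2)| = 13; equality at z=2: yes.


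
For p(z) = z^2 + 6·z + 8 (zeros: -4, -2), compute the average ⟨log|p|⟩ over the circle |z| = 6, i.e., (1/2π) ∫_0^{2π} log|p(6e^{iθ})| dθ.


Zeros: -4, -2; r = 6.
Inside |z| < r: -4, -2. Outside (|z| ≥ r): ∅.
p(0) = 8, so log|p(0)| = log(8) = 2.0794.
Apply Jensen: I(r) = log|p(0)| + Σ_k log(r/|z_k|), summed over zeros inside |z| < r.
  log(r/|z_k|) for z_k = -4: log(6/4) = 0.4055
  log(r/|z_k|) for z_k = -2: log(6/2) = 1.0986
Sum over inside zeros: 1.5041.
I(r) = log|p(0)| + (inside sum) = 2.0794 + 1.5041 = 3.5835.
Closed form (all zeros inside, monic): I(r) = n·log(r) = 2·log(6) = 3.5835. ✓

I(r) ≈ 3.5835.
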